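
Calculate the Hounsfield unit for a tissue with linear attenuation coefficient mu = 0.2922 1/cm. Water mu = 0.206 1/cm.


HU = ((mu_tissue - mu_water) / mu_water) * 1000
HU = ((0.2922 - 0.206) / 0.206) * 1000
HU = 418.4


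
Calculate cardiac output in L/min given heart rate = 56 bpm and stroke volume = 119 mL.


CO = HR * SV
CO = 56 * 119 / 1000
CO = 6.664 L/min


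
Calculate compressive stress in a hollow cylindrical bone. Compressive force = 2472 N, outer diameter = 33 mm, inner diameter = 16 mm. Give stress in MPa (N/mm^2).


A = pi*(r_o^2 - r_i^2)
r_o = 16.5 mm, r_i = 8 mm
A = 654.237 mm^2
sigma = F/A = 2472 / 654.237
sigma = 3.778 MPa


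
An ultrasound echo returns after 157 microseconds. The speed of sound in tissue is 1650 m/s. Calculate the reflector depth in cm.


depth = c * t / 2
t = 157 us = 1.5700e-04 s
depth = 1650 * 1.5700e-04 / 2
depth = 0.129525 m = 12.9525 cm


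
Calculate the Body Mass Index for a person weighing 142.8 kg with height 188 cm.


BMI = weight / height^2
height = 188 cm = 1.88 m
BMI = 142.8 / 1.88^2
BMI = 40.4 kg/m^2


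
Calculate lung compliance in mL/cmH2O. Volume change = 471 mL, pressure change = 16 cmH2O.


C = dV / dP
C = 471 / 16
C = 29.44 mL/cmH2O


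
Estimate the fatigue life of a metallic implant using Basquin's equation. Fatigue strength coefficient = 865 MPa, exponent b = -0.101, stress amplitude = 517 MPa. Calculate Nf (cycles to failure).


sigma_a = sigma_f' * (2Nf)^b
2Nf = (sigma_a/sigma_f')^(1/b)
2Nf = (517/865)^(1/-0.101)
2Nf = 163.35198
Nf = 81.68


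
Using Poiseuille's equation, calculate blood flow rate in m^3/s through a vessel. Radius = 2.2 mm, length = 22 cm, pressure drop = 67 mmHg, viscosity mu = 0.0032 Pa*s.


Q = pi*r^4*dP / (8*mu*L)
r = 0.0022 m, L = 0.22 m
dP = 67 mmHg = 8932.574 Pa
Q = 1.1672e-04 m^3/s


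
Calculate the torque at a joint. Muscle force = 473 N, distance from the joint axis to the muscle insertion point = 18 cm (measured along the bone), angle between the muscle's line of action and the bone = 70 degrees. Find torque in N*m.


Torque = F * d * sin(theta)   (moment arm = d*sin(theta))
d = 18 cm = 0.18 m
Torque = 473 * 0.18 * sin(70)
Torque = 80.01 N*m


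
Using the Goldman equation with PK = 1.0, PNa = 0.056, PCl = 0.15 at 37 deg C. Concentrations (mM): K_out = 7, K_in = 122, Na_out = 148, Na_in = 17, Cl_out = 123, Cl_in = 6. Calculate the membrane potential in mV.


Vm = (RT/F)*ln((PK*Ko + PNa*Nao + PCl*Cli)/(PK*Ki + PNa*Nai + PCl*Clo))
Numer = 16.188, Denom = 141.402
Vm = -57.92 mV


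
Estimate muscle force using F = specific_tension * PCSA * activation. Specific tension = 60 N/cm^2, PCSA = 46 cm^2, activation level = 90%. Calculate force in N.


F = sigma * PCSA * activation
F = 60 * 46 * 0.9
F = 2484 N


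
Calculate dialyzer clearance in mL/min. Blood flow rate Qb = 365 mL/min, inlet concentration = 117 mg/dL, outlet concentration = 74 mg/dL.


K = Qb * (Cb_in - Cb_out) / Cb_in
K = 365 * (117 - 74) / 117
K = 134.1 mL/min


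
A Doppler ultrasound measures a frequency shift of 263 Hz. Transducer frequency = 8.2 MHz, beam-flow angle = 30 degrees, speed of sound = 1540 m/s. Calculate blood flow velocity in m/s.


v = fd * c / (2 * f0 * cos(theta))
v = 263 * 1540 / (2 * 8.2000e+06 * cos(30))
v = 0.02852 m/s


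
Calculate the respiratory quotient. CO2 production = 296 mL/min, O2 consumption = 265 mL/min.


RQ = VCO2 / VO2
RQ = 296 / 265
RQ = 1.117


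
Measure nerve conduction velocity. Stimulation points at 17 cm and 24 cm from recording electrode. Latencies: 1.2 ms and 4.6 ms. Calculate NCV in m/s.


Distance = (24 - 17) / 100 = 0.07 m
dt = (4.6 - 1.2) / 1000 = 0.0034 s
NCV = dist / dt = 20.59 m/s


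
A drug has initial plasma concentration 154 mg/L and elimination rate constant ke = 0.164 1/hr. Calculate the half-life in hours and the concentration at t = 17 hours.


t_half = ln(2) / ke = 0.693147 / 0.164 = 4.227 hr
C(t) = C0 * exp(-ke*t) = 154 * exp(-0.164*17)
C(17) = 9.478 mg/L


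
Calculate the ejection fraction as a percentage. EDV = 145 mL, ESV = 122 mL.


SV = EDV - ESV = 145 - 122 = 23 mL
EF = SV/EDV * 100 = 23/145 * 100
EF = 15.86%


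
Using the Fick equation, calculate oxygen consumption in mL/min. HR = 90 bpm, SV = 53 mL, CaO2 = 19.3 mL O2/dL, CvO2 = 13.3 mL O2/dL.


CO = HR*SV = 90*53/1000 = 4.77 L/min
a-v O2 diff = 19.3 - 13.3 = 6 mL/dL
VO2 = CO * (CaO2-CvO2) * 10 dL/L
VO2 = 4.77 * 6 * 10
VO2 = 286.2 mL/min


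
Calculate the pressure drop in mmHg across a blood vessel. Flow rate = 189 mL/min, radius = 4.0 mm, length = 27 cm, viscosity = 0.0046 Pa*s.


dP = 8*mu*L*Q / (pi*r^4)
Q = 189 mL/min = 3.15e-06 m^3/s
dP = 38.9164 Pa = 38.9164 / 133.322 mmHg = 0.2919 mmHg


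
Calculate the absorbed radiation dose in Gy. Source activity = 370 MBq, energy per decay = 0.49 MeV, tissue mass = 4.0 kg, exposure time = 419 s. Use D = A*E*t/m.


A = 370 MBq = 3.7000e+08 Bq
E = 0.49 MeV = 7.8498e-14 J
D = A*E*t/m = 3.7000e+08*7.8498e-14*419/4.0
D = 0.003042 Gy


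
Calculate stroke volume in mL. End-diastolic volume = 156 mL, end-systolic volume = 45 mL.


SV = EDV - ESV
SV = 156 - 45
SV = 111 mL


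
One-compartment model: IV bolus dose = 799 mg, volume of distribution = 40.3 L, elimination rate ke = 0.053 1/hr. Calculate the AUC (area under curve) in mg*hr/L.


C0 = Dose/Vd = 799/40.3 = 19.8263 mg/L
AUC = C0/ke = 19.8263/0.053
AUC = 374.1 mg*hr/L


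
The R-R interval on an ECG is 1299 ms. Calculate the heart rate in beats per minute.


HR = 60 / RR_interval(s)
RR = 1299 ms = 1.299 s
HR = 60 / 1.299 = 46.19 bpm


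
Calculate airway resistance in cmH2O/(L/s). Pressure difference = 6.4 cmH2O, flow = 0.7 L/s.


R = dP / flow
R = 6.4 / 0.7
R = 9.143 cmH2O/(L/s)


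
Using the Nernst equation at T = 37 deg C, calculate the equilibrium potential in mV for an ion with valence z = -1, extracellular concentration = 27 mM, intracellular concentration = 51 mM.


E = (RT/(zF)) * ln(C_out/C_in)
T = 37 + 273.15 = 310.15 K
E = (8.314 * 310.15 / (-1 * 96485)) * ln(27/51)
E = 17 mV


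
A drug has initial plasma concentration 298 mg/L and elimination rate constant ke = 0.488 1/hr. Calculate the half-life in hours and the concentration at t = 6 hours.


t_half = ln(2) / ke = 0.693147 / 0.488 = 1.42 hr
C(t) = C0 * exp(-ke*t) = 298 * exp(-0.488*6)
C(6) = 15.94 mg/L


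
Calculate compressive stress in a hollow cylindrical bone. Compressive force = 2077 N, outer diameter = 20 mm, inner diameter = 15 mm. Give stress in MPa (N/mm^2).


A = pi*(r_o^2 - r_i^2)
r_o = 10 mm, r_i = 7.5 mm
A = 137.445 mm^2
sigma = F/A = 2077 / 137.445
sigma = 15.11 MPa


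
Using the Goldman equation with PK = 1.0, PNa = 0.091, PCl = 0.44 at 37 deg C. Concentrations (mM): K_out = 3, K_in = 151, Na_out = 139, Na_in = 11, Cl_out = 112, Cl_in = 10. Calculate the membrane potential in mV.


Vm = (RT/F)*ln((PK*Ko + PNa*Nao + PCl*Cli)/(PK*Ki + PNa*Nai + PCl*Clo))
Numer = 20.049, Denom = 201.281
Vm = -61.64 mV


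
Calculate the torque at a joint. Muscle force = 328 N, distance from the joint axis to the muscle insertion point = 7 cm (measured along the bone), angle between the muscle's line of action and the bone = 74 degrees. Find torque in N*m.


Torque = F * d * sin(theta)   (moment arm = d*sin(theta))
d = 7 cm = 0.07 m
Torque = 328 * 0.07 * sin(74)
Torque = 22.07 N*m


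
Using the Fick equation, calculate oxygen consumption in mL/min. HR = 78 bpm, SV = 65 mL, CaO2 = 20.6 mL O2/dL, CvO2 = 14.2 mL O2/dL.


CO = HR*SV = 78*65/1000 = 5.07 L/min
a-v O2 diff = 20.6 - 14.2 = 6.4 mL/dL
VO2 = CO * (CaO2-CvO2) * 10 dL/L
VO2 = 5.07 * 6.4 * 10
VO2 = 324.5 mL/min


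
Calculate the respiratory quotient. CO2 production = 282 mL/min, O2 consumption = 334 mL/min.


RQ = VCO2 / VO2
RQ = 282 / 334
RQ = 0.8443


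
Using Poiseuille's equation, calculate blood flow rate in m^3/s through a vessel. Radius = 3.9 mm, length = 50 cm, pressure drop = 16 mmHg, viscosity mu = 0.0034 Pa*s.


Q = pi*r^4*dP / (8*mu*L)
r = 0.0039 m, L = 0.5 m
dP = 16 mmHg = 2133.152 Pa
Q = 1.1400e-04 m^3/s


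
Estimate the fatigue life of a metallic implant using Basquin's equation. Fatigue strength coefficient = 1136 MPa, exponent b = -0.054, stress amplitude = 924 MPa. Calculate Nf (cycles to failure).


sigma_a = sigma_f' * (2Nf)^b
2Nf = (sigma_a/sigma_f')^(1/b)
2Nf = (924/1136)^(1/-0.054)
2Nf = 45.838341
Nf = 22.92


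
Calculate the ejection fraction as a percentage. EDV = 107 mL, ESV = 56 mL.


SV = EDV - ESV = 107 - 56 = 51 mL
EF = SV/EDV * 100 = 51/107 * 100
EF = 47.66%


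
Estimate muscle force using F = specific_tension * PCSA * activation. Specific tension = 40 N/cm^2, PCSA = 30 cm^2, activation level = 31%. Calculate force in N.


F = sigma * PCSA * activation
F = 40 * 30 * 0.31
F = 372 N


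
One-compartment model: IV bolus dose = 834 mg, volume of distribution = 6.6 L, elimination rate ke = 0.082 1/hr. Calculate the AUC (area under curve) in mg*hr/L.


C0 = Dose/Vd = 834/6.6 = 126.364 mg/L
AUC = C0/ke = 126.364/0.082
AUC = 1541 mg*hr/L


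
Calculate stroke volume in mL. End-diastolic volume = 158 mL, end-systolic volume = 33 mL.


SV = EDV - ESV
SV = 158 - 33
SV = 125 mL


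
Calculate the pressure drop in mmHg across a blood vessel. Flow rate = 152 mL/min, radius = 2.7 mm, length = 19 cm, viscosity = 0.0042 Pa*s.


dP = 8*mu*L*Q / (pi*r^4)
Q = 152 mL/min = 2.53333e-06 m^3/s
dP = 96.8679 Pa = 96.8679 / 133.322 mmHg = 0.7266 mmHg


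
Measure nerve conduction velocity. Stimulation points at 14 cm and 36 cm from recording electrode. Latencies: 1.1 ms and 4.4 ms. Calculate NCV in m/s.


Distance = (36 - 14) / 100 = 0.22 m
dt = (4.4 - 1.1) / 1000 = 0.0033 s
NCV = dist / dt = 66.67 m/s


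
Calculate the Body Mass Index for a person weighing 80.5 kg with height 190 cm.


BMI = weight / height^2
height = 190 cm = 1.9 m
BMI = 80.5 / 1.9^2
BMI = 22.3 kg/m^2


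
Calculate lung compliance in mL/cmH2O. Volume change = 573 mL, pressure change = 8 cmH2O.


C = dV / dP
C = 573 / 8
C = 71.62 mL/cmH2O


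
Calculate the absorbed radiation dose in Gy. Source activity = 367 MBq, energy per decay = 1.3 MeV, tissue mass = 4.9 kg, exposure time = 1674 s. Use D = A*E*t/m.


A = 367 MBq = 3.6700e+08 Bq
E = 1.3 MeV = 2.0826e-13 J
D = A*E*t/m = 3.6700e+08*2.0826e-13*1674/4.9
D = 0.02611 Gy


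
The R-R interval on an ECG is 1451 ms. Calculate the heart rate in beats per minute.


HR = 60 / RR_interval(s)
RR = 1451 ms = 1.451 s
HR = 60 / 1.451 = 41.35 bpm


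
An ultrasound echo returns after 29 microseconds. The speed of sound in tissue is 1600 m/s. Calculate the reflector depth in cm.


depth = c * t / 2
t = 29 us = 2.9000e-05 s
depth = 1600 * 2.9000e-05 / 2
depth = 0.0232 m = 2.32 cm


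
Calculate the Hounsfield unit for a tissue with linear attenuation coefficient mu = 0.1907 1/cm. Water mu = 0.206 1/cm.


HU = ((mu_tissue - mu_water) / mu_water) * 1000
HU = ((0.1907 - 0.206) / 0.206) * 1000
HU = -74.27


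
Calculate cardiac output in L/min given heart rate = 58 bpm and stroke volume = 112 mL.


CO = HR * SV
CO = 58 * 112 / 1000
CO = 6.496 L/min


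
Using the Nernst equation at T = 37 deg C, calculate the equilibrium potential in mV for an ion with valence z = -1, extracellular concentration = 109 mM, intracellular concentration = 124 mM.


E = (RT/(zF)) * ln(C_out/C_in)
T = 37 + 273.15 = 310.15 K
E = (8.314 * 310.15 / (-1 * 96485)) * ln(109/124)
E = 3.446 mV


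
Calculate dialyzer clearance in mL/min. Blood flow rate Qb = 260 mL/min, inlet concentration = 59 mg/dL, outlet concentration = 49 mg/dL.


K = Qb * (Cb_in - Cb_out) / Cb_in
K = 260 * (59 - 49) / 59
K = 44.07 mL/min


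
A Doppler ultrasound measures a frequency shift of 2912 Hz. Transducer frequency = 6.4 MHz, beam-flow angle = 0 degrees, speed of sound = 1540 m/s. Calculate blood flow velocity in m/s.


v = fd * c / (2 * f0 * cos(theta))
v = 2912 * 1540 / (2 * 6.4000e+06 * cos(0))
v = 0.3503 m/s


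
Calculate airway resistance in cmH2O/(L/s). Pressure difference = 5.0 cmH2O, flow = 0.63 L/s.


R = dP / flow
R = 5.0 / 0.63
R = 7.937 cmH2O/(L/s)


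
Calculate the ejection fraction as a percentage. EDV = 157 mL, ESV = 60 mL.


SV = EDV - ESV = 157 - 60 = 97 mL
EF = SV/EDV * 100 = 97/157 * 100
EF = 61.78%


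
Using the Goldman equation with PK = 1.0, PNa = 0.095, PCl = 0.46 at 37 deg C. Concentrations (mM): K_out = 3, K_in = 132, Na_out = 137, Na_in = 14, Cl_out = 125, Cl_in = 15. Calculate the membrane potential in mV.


Vm = (RT/F)*ln((PK*Ko + PNa*Nao + PCl*Cli)/(PK*Ki + PNa*Nai + PCl*Clo))
Numer = 22.915, Denom = 190.83
Vm = -56.65 mV


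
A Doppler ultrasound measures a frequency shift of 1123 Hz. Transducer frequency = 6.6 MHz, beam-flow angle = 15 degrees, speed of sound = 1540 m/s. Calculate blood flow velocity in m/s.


v = fd * c / (2 * f0 * cos(theta))
v = 1123 * 1540 / (2 * 6.6000e+06 * cos(15))
v = 0.1356 m/s


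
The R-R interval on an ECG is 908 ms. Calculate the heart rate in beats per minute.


HR = 60 / RR_interval(s)
RR = 908 ms = 0.908 s
HR = 60 / 0.908 = 66.08 bpm


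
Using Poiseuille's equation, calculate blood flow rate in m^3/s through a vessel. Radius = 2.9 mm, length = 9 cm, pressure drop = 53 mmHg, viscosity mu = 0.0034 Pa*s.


Q = pi*r^4*dP / (8*mu*L)
r = 0.0029 m, L = 0.09 m
dP = 53 mmHg = 7066.066 Pa
Q = 6.4137e-04 m^3/s


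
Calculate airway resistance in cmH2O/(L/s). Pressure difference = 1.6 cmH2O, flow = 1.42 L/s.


R = dP / flow
R = 1.6 / 1.42
R = 1.127 cmH2O/(L/s)


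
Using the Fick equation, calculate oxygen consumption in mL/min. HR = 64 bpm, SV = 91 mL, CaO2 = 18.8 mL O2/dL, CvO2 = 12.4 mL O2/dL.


CO = HR*SV = 64*91/1000 = 5.824 L/min
a-v O2 diff = 18.8 - 12.4 = 6.4 mL/dL
VO2 = CO * (CaO2-CvO2) * 10 dL/L
VO2 = 5.824 * 6.4 * 10
VO2 = 372.7 mL/min


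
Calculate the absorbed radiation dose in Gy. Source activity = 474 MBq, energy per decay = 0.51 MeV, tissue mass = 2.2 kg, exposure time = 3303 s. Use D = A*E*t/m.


A = 474 MBq = 4.7400e+08 Bq
E = 0.51 MeV = 8.1702e-14 J
D = A*E*t/m = 4.7400e+08*8.1702e-14*3303/2.2
D = 0.05814 Gy


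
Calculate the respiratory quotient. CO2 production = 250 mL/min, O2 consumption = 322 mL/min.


RQ = VCO2 / VO2
RQ = 250 / 322
RQ = 0.7764


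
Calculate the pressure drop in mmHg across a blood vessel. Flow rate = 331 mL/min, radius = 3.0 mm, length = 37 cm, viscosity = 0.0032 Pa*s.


dP = 8*mu*L*Q / (pi*r^4)
Q = 331 mL/min = 5.51667e-06 m^3/s
dP = 205.345 Pa = 205.345 / 133.322 mmHg = 1.54 mmHg


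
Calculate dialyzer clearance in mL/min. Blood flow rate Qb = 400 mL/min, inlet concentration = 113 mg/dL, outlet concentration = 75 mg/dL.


K = Qb * (Cb_in - Cb_out) / Cb_in
K = 400 * (113 - 75) / 113
K = 134.5 mL/min


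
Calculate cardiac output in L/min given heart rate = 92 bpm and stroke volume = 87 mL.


CO = HR * SV
CO = 92 * 87 / 1000
CO = 8.004 L/min


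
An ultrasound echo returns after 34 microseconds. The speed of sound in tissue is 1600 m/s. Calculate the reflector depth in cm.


depth = c * t / 2
t = 34 us = 3.4000e-05 s
depth = 1600 * 3.4000e-05 / 2
depth = 0.0272 m = 2.72 cm


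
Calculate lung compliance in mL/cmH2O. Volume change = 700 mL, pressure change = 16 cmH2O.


C = dV / dP
C = 700 / 16
C = 43.75 mL/cmH2O


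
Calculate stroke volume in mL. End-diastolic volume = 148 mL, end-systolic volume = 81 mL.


SV = EDV - ESV
SV = 148 - 81
SV = 67 mL


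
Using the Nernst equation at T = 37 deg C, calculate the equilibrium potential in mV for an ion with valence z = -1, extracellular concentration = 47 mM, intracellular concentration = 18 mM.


E = (RT/(zF)) * ln(C_out/C_in)
T = 37 + 273.15 = 310.15 K
E = (8.314 * 310.15 / (-1 * 96485)) * ln(47/18)
E = -25.65 mV


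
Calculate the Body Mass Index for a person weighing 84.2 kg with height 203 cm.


BMI = weight / height^2
height = 203 cm = 2.03 m
BMI = 84.2 / 2.03^2
BMI = 20.43 kg/m^2


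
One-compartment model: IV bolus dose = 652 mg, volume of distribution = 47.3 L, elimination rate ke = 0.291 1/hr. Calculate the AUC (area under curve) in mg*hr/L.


C0 = Dose/Vd = 652/47.3 = 13.7844 mg/L
AUC = C0/ke = 13.7844/0.291
AUC = 47.37 mg*hr/L


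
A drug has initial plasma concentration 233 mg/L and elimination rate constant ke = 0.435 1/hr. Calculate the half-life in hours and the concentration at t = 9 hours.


t_half = ln(2) / ke = 0.693147 / 0.435 = 1.593 hr
C(t) = C0 * exp(-ke*t) = 233 * exp(-0.435*9)
C(9) = 4.646 mg/L


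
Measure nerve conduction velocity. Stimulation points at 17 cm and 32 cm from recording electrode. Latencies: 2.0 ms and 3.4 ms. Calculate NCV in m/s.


Distance = (32 - 17) / 100 = 0.15 m
dt = (3.4 - 2.0) / 1000 = 0.0014 s
NCV = dist / dt = 107.1 m/s


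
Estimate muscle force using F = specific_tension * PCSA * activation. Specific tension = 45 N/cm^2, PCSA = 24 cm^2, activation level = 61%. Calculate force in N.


F = sigma * PCSA * activation
F = 45 * 24 * 0.61
F = 658.8 N


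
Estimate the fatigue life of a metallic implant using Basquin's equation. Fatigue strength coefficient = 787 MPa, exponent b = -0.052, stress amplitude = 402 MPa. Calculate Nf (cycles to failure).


sigma_a = sigma_f' * (2Nf)^b
2Nf = (sigma_a/sigma_f')^(1/b)
2Nf = (402/787)^(1/-0.052)
2Nf = 407897.95
Nf = 2.039e+05


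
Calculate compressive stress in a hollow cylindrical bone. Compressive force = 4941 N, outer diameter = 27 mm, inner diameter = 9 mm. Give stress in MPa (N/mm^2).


A = pi*(r_o^2 - r_i^2)
r_o = 13.5 mm, r_i = 4.5 mm
A = 508.938 mm^2
sigma = F/A = 4941 / 508.938
sigma = 9.708 MPa


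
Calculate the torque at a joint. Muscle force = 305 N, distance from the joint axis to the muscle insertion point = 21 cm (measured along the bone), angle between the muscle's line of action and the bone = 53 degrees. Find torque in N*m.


Torque = F * d * sin(theta)   (moment arm = d*sin(theta))
d = 21 cm = 0.21 m
Torque = 305 * 0.21 * sin(53)
Torque = 51.15 N*m


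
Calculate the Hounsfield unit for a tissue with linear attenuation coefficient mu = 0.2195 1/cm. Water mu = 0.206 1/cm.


HU = ((mu_tissue - mu_water) / mu_water) * 1000
HU = ((0.2195 - 0.206) / 0.206) * 1000
HU = 65.53


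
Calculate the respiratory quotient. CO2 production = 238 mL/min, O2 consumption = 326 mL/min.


RQ = VCO2 / VO2
RQ = 238 / 326
RQ = 0.7301


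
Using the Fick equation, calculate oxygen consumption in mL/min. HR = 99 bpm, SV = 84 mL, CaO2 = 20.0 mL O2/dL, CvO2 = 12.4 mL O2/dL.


CO = HR*SV = 99*84/1000 = 8.316 L/min
a-v O2 diff = 20.0 - 12.4 = 7.6 mL/dL
VO2 = CO * (CaO2-CvO2) * 10 dL/L
VO2 = 8.316 * 7.6 * 10
VO2 = 632 mL/min


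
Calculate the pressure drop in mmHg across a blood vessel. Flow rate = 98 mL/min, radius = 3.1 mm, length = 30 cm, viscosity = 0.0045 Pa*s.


dP = 8*mu*L*Q / (pi*r^4)
Q = 98 mL/min = 1.63333e-06 m^3/s
dP = 60.7996 Pa = 60.7996 / 133.322 mmHg = 0.456 mmHg


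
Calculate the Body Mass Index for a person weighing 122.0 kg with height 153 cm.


BMI = weight / height^2
height = 153 cm = 1.53 m
BMI = 122.0 / 1.53^2
BMI = 52.12 kg/m^2


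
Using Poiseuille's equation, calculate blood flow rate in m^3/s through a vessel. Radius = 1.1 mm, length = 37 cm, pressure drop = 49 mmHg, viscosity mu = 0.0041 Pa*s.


Q = pi*r^4*dP / (8*mu*L)
r = 0.0011 m, L = 0.37 m
dP = 49 mmHg = 6532.778 Pa
Q = 2.4760e-06 m^3/s


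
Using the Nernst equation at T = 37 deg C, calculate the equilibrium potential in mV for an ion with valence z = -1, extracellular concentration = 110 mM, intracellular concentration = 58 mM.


E = (RT/(zF)) * ln(C_out/C_in)
T = 37 + 273.15 = 310.15 K
E = (8.314 * 310.15 / (-1 * 96485)) * ln(110/58)
E = -17.11 mV


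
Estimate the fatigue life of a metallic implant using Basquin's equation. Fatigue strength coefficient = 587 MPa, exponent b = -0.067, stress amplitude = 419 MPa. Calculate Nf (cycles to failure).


sigma_a = sigma_f' * (2Nf)^b
2Nf = (sigma_a/sigma_f')^(1/b)
2Nf = (419/587)^(1/-0.067)
2Nf = 153.26183
Nf = 76.63


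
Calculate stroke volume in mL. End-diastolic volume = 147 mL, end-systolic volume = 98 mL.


SV = EDV - ESV
SV = 147 - 98
SV = 49 mL


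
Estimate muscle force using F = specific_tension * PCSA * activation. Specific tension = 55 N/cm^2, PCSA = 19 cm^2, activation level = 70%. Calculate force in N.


F = sigma * PCSA * activation
F = 55 * 19 * 0.7
F = 731.5 N


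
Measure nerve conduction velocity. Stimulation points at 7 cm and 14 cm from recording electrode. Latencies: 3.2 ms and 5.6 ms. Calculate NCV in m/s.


Distance = (14 - 7) / 100 = 0.07 m
dt = (5.6 - 3.2) / 1000 = 0.0024 s
NCV = dist / dt = 29.17 m/s


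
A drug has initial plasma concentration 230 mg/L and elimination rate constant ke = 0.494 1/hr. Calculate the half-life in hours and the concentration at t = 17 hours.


t_half = ln(2) / ke = 0.693147 / 0.494 = 1.403 hr
C(t) = C0 * exp(-ke*t) = 230 * exp(-0.494*17)
C(17) = 0.05182 mg/L


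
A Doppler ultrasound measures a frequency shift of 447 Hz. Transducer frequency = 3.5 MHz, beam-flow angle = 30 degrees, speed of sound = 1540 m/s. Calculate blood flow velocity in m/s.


v = fd * c / (2 * f0 * cos(theta))
v = 447 * 1540 / (2 * 3.5000e+06 * cos(30))
v = 0.1136 m/s


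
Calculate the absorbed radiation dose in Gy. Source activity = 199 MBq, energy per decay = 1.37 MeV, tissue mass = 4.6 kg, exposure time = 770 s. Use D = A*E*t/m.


A = 199 MBq = 1.9900e+08 Bq
E = 1.37 MeV = 2.19474e-13 J
D = A*E*t/m = 1.9900e+08*2.19474e-13*770/4.6
D = 0.007311 Gy


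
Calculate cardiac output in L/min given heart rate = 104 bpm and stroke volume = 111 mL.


CO = HR * SV
CO = 104 * 111 / 1000
CO = 11.54 L/min


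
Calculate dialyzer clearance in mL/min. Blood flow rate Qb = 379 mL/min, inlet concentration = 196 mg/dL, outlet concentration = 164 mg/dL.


K = Qb * (Cb_in - Cb_out) / Cb_in
K = 379 * (196 - 164) / 196
K = 61.88 mL/min


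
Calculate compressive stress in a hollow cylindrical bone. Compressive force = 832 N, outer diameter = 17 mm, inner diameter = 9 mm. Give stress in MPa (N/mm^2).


A = pi*(r_o^2 - r_i^2)
r_o = 8.5 mm, r_i = 4.5 mm
A = 163.363 mm^2
sigma = F/A = 832 / 163.363
sigma = 5.093 MPa


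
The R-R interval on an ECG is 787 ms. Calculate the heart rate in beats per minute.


HR = 60 / RR_interval(s)
RR = 787 ms = 0.787 s
HR = 60 / 0.787 = 76.24 bpm


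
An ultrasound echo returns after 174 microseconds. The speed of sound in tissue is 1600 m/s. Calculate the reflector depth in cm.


depth = c * t / 2
t = 174 us = 1.7400e-04 s
depth = 1600 * 1.7400e-04 / 2
depth = 0.1392 m = 13.92 cm


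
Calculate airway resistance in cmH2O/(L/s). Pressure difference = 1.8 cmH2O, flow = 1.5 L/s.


R = dP / flow
R = 1.8 / 1.5
R = 1.2 cmH2O/(L/s)


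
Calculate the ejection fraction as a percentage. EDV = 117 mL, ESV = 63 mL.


SV = EDV - ESV = 117 - 63 = 54 mL
EF = SV/EDV * 100 = 54/117 * 100
EF = 46.15%


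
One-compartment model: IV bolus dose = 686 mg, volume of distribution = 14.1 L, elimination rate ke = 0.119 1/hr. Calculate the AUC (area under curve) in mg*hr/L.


C0 = Dose/Vd = 686/14.1 = 48.6525 mg/L
AUC = C0/ke = 48.6525/0.119
AUC = 408.8 mg*hr/L


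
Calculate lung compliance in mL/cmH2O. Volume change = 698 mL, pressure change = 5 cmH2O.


C = dV / dP
C = 698 / 5
C = 139.6 mL/cmH2O


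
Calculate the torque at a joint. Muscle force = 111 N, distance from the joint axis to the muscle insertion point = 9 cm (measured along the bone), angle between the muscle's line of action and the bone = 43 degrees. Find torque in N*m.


Torque = F * d * sin(theta)   (moment arm = d*sin(theta))
d = 9 cm = 0.09 m
Torque = 111 * 0.09 * sin(43)
Torque = 6.813 N*m


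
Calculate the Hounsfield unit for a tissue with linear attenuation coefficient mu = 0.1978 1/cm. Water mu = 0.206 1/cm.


HU = ((mu_tissue - mu_water) / mu_water) * 1000
HU = ((0.1978 - 0.206) / 0.206) * 1000
HU = -39.81


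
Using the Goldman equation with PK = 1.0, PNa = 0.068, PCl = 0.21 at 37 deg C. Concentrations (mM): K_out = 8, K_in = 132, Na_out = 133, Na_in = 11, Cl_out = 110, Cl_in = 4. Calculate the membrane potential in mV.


Vm = (RT/F)*ln((PK*Ko + PNa*Nao + PCl*Cli)/(PK*Ki + PNa*Nai + PCl*Clo))
Numer = 17.884, Denom = 155.848
Vm = -57.86 mV


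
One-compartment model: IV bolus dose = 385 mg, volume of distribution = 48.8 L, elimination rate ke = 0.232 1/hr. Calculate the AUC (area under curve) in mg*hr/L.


C0 = Dose/Vd = 385/48.8 = 7.88934 mg/L
AUC = C0/ke = 7.88934/0.232
AUC = 34.01 mg*hr/L


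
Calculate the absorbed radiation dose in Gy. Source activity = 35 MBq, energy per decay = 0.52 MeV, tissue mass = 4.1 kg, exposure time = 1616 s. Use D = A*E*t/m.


A = 35 MBq = 3.5000e+07 Bq
E = 0.52 MeV = 8.3304e-14 J
D = A*E*t/m = 3.5000e+07*8.3304e-14*1616/4.1
D = 0.001149 Gy


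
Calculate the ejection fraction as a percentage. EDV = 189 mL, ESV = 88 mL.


SV = EDV - ESV = 189 - 88 = 101 mL
EF = SV/EDV * 100 = 101/189 * 100
EF = 53.44%


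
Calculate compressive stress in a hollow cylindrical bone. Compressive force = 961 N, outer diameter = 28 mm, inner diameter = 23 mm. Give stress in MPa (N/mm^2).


A = pi*(r_o^2 - r_i^2)
r_o = 14 mm, r_i = 11.5 mm
A = 200.277 mm^2
sigma = F/A = 961 / 200.277
sigma = 4.798 MPa


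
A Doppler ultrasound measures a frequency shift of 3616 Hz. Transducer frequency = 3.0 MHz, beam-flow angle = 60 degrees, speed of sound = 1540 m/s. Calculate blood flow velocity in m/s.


v = fd * c / (2 * f0 * cos(theta))
v = 3616 * 1540 / (2 * 3.0000e+06 * cos(60))
v = 1.856 m/s


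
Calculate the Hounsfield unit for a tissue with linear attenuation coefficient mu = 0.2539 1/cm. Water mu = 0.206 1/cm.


HU = ((mu_tissue - mu_water) / mu_water) * 1000
HU = ((0.2539 - 0.206) / 0.206) * 1000
HU = 232.5


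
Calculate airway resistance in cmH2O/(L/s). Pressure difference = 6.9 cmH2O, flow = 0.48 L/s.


R = dP / flow
R = 6.9 / 0.48
R = 14.38 cmH2O/(L/s)


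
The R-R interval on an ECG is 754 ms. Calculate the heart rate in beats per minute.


HR = 60 / RR_interval(s)
RR = 754 ms = 0.754 s
HR = 60 / 0.754 = 79.58 bpm


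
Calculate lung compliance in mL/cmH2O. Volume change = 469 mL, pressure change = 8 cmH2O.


C = dV / dP
C = 469 / 8
C = 58.62 mL/cmH2O


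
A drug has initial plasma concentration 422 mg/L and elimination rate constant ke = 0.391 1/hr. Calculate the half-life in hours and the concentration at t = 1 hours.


t_half = ln(2) / ke = 0.693147 / 0.391 = 1.773 hr
C(t) = C0 * exp(-ke*t) = 422 * exp(-0.391*1)
C(1) = 285.4 mg/L


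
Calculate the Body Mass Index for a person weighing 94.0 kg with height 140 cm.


BMI = weight / height^2
height = 140 cm = 1.4 m
BMI = 94.0 / 1.4^2
BMI = 47.96 kg/m^2


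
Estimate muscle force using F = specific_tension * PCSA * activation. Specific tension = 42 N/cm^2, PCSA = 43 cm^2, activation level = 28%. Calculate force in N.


F = sigma * PCSA * activation
F = 42 * 43 * 0.28
F = 505.7 N


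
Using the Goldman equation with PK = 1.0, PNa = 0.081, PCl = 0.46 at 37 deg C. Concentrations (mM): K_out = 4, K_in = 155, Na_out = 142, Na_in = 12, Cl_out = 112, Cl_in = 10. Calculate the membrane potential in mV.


Vm = (RT/F)*ln((PK*Ko + PNa*Nao + PCl*Cli)/(PK*Ki + PNa*Nai + PCl*Clo))
Numer = 20.102, Denom = 207.492
Vm = -62.38 mV


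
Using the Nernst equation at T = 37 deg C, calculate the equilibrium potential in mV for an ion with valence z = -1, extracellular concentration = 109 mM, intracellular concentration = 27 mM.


E = (RT/(zF)) * ln(C_out/C_in)
T = 37 + 273.15 = 310.15 K
E = (8.314 * 310.15 / (-1 * 96485)) * ln(109/27)
E = -37.3 mV


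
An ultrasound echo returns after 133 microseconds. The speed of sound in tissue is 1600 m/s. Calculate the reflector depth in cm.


depth = c * t / 2
t = 133 us = 1.3300e-04 s
depth = 1600 * 1.3300e-04 / 2
depth = 0.1064 m = 10.64 cm


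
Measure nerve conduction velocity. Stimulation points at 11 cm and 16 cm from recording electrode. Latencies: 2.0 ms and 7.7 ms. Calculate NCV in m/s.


Distance = (16 - 11) / 100 = 0.05 m
dt = (7.7 - 2.0) / 1000 = 0.0057 s
NCV = dist / dt = 8.772 m/s


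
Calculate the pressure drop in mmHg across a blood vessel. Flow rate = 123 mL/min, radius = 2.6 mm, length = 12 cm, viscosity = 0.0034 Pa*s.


dP = 8*mu*L*Q / (pi*r^4)
Q = 123 mL/min = 2.05e-06 m^3/s
dP = 46.608 Pa = 46.608 / 133.322 mmHg = 0.3496 mmHg


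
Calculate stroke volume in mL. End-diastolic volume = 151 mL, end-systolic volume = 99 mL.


SV = EDV - ESV
SV = 151 - 99
SV = 52 mL


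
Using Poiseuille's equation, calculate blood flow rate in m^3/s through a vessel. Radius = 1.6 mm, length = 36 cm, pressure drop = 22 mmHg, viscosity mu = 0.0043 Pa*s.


Q = pi*r^4*dP / (8*mu*L)
r = 0.0016 m, L = 0.36 m
dP = 22 mmHg = 2933.084 Pa
Q = 4.8763e-06 m^3/s


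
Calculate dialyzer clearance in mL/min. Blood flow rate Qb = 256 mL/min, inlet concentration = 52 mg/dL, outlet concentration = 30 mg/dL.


K = Qb * (Cb_in - Cb_out) / Cb_in
K = 256 * (52 - 30) / 52
K = 108.3 mL/min


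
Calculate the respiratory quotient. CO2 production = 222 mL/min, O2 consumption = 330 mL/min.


RQ = VCO2 / VO2
RQ = 222 / 330
RQ = 0.6727


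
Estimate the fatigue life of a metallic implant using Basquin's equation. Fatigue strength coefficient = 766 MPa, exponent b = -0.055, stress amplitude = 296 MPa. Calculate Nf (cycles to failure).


sigma_a = sigma_f' * (2Nf)^b
2Nf = (sigma_a/sigma_f')^(1/b)
2Nf = (296/766)^(1/-0.055)
2Nf = 32206722
Nf = 1.6103e+07


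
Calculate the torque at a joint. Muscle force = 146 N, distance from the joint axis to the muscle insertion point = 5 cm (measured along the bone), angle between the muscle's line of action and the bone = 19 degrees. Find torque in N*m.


Torque = F * d * sin(theta)   (moment arm = d*sin(theta))
d = 5 cm = 0.05 m
Torque = 146 * 0.05 * sin(19)
Torque = 2.377 N*m


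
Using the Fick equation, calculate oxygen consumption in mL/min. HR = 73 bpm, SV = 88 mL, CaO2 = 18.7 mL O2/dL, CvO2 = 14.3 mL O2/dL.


CO = HR*SV = 73*88/1000 = 6.424 L/min
a-v O2 diff = 18.7 - 14.3 = 4.4 mL/dL
VO2 = CO * (CaO2-CvO2) * 10 dL/L
VO2 = 6.424 * 4.4 * 10
VO2 = 282.7 mL/min


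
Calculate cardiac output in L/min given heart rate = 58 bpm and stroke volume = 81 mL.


CO = HR * SV
CO = 58 * 81 / 1000
CO = 4.698 L/min


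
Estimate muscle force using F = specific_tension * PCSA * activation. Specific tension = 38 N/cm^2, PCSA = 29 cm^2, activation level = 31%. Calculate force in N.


F = sigma * PCSA * activation
F = 38 * 29 * 0.31
F = 341.6 N


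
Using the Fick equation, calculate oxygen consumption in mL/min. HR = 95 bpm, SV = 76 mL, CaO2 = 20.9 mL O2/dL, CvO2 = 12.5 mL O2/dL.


CO = HR*SV = 95*76/1000 = 7.22 L/min
a-v O2 diff = 20.9 - 12.5 = 8.4 mL/dL
VO2 = CO * (CaO2-CvO2) * 10 dL/L
VO2 = 7.22 * 8.4 * 10
VO2 = 606.5 mL/min


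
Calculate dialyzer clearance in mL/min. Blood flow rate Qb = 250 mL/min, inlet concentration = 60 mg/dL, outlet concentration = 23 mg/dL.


K = Qb * (Cb_in - Cb_out) / Cb_in
K = 250 * (60 - 23) / 60
K = 154.2 mL/min


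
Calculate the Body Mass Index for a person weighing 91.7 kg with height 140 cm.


BMI = weight / height^2
height = 140 cm = 1.4 m
BMI = 91.7 / 1.4^2
BMI = 46.79 kg/m^2


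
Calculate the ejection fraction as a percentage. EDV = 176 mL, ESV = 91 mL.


SV = EDV - ESV = 176 - 91 = 85 mL
EF = SV/EDV * 100 = 85/176 * 100
EF = 48.3%


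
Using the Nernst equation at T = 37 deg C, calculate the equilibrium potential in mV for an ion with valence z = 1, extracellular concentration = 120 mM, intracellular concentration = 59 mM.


E = (RT/(zF)) * ln(C_out/C_in)
T = 37 + 273.15 = 310.15 K
E = (8.314 * 310.15 / (1 * 96485)) * ln(120/59)
E = 18.97 mV


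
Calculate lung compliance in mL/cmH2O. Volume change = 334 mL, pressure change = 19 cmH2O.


C = dV / dP
C = 334 / 19
C = 17.58 mL/cmH2O


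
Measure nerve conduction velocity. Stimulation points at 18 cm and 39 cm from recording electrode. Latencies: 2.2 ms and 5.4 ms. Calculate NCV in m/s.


Distance = (39 - 18) / 100 = 0.21 m
dt = (5.4 - 2.2) / 1000 = 0.0032 s
NCV = dist / dt = 65.62 m/s


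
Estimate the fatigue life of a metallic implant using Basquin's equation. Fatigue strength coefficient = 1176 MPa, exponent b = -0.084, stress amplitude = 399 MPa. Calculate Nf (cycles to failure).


sigma_a = sigma_f' * (2Nf)^b
2Nf = (sigma_a/sigma_f')^(1/b)
2Nf = (399/1176)^(1/-0.084)
2Nf = 387708.28
Nf = 1.939e+05


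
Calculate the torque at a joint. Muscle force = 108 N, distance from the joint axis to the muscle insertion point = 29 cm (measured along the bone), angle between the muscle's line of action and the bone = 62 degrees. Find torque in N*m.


Torque = F * d * sin(theta)   (moment arm = d*sin(theta))
d = 29 cm = 0.29 m
Torque = 108 * 0.29 * sin(62)
Torque = 27.65 N*m


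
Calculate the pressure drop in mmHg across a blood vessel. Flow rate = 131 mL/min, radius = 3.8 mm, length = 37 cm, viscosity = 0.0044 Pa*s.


dP = 8*mu*L*Q / (pi*r^4)
Q = 131 mL/min = 2.18333e-06 m^3/s
dP = 43.409 Pa = 43.409 / 133.322 mmHg = 0.3256 mmHg


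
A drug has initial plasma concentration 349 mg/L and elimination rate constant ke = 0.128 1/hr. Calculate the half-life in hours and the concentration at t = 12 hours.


t_half = ln(2) / ke = 0.693147 / 0.128 = 5.415 hr
C(t) = C0 * exp(-ke*t) = 349 * exp(-0.128*12)
C(12) = 75.12 mg/L


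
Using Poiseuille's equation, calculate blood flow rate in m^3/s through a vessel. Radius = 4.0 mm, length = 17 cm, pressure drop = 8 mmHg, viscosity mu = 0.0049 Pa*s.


Q = pi*r^4*dP / (8*mu*L)
r = 0.004 m, L = 0.17 m
dP = 8 mmHg = 1066.576 Pa
Q = 1.2872e-04 m^3/s


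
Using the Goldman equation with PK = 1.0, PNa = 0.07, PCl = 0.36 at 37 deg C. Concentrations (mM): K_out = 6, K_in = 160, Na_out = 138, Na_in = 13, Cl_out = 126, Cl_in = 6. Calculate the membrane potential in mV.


Vm = (RT/F)*ln((PK*Ko + PNa*Nao + PCl*Cli)/(PK*Ki + PNa*Nai + PCl*Clo))
Numer = 17.82, Denom = 206.27
Vm = -65.45 mV


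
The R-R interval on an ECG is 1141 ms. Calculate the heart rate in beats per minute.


HR = 60 / RR_interval(s)
RR = 1141 ms = 1.141 s
HR = 60 / 1.141 = 52.59 bpm


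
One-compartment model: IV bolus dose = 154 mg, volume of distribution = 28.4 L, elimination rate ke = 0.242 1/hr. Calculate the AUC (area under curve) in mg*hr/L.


C0 = Dose/Vd = 154/28.4 = 5.42254 mg/L
AUC = C0/ke = 5.42254/0.242
AUC = 22.41 mg*hr/L


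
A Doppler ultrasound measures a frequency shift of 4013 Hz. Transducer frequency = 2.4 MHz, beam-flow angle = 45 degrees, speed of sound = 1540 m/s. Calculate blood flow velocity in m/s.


v = fd * c / (2 * f0 * cos(theta))
v = 4013 * 1540 / (2 * 2.4000e+06 * cos(45))
v = 1.821 m/s


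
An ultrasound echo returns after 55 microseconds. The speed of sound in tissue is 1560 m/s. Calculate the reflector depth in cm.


depth = c * t / 2
t = 55 us = 5.5000e-05 s
depth = 1560 * 5.5000e-05 / 2
depth = 0.0429 m = 4.29 cm


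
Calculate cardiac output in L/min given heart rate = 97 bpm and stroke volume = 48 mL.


CO = HR * SV
CO = 97 * 48 / 1000
CO = 4.656 L/min


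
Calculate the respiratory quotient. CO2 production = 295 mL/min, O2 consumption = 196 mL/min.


RQ = VCO2 / VO2
RQ = 295 / 196
RQ = 1.505


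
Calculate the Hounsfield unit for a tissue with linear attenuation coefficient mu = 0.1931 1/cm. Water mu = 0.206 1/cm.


HU = ((mu_tissue - mu_water) / mu_water) * 1000
HU = ((0.1931 - 0.206) / 0.206) * 1000
HU = -62.62


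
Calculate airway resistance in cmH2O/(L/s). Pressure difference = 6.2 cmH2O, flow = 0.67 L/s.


R = dP / flow
R = 6.2 / 0.67
R = 9.254 cmH2O/(L/s)


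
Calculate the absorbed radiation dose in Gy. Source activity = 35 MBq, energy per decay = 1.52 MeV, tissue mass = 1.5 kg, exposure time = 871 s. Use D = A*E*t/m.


A = 35 MBq = 3.5000e+07 Bq
E = 1.52 MeV = 2.43504e-13 J
D = A*E*t/m = 3.5000e+07*2.43504e-13*871/1.5
D = 0.004949 Gy


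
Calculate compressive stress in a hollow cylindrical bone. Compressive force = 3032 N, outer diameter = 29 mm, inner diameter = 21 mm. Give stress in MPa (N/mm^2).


A = pi*(r_o^2 - r_i^2)
r_o = 14.5 mm, r_i = 10.5 mm
A = 314.159 mm^2
sigma = F/A = 3032 / 314.159
sigma = 9.651 MPa


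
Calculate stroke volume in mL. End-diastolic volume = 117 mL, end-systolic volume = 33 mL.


SV = EDV - ESV
SV = 117 - 33
SV = 84 mL


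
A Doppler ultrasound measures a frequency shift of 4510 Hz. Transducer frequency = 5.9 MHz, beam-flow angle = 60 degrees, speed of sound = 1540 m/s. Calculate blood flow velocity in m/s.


v = fd * c / (2 * f0 * cos(theta))
v = 4510 * 1540 / (2 * 5.9000e+06 * cos(60))
v = 1.177 m/s


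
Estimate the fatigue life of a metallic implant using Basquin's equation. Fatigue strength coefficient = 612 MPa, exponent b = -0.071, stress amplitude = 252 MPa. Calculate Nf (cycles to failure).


sigma_a = sigma_f' * (2Nf)^b
2Nf = (sigma_a/sigma_f')^(1/b)
2Nf = (252/612)^(1/-0.071)
2Nf = 267594.51
Nf = 1.338e+05


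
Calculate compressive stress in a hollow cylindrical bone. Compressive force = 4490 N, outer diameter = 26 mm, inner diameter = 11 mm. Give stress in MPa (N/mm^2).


A = pi*(r_o^2 - r_i^2)
r_o = 13 mm, r_i = 5.5 mm
A = 435.896 mm^2
sigma = F/A = 4490 / 435.896
sigma = 10.3 MPa


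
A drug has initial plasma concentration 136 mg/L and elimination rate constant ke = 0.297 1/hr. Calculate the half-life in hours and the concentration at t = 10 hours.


t_half = ln(2) / ke = 0.693147 / 0.297 = 2.334 hr
C(t) = C0 * exp(-ke*t) = 136 * exp(-0.297*10)
C(10) = 6.977 mg/L


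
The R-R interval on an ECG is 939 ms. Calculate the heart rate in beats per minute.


HR = 60 / RR_interval(s)
RR = 939 ms = 0.939 s
HR = 60 / 0.939 = 63.9 bpm


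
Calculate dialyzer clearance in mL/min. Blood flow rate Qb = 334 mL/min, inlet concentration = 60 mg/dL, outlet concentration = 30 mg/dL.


K = Qb * (Cb_in - Cb_out) / Cb_in
K = 334 * (60 - 30) / 60
K = 167 mL/min


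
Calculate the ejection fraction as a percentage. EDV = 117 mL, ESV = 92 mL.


SV = EDV - ESV = 117 - 92 = 25 mL
EF = SV/EDV * 100 = 25/117 * 100
EF = 21.37%


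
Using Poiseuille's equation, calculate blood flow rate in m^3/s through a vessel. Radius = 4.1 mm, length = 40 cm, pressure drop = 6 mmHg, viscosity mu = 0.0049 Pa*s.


Q = pi*r^4*dP / (8*mu*L)
r = 0.0041 m, L = 0.4 m
dP = 6 mmHg = 799.932 Pa
Q = 4.5289e-05 m^3/s


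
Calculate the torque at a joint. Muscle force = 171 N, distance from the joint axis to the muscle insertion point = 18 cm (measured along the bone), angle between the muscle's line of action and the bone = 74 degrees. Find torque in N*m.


Torque = F * d * sin(theta)   (moment arm = d*sin(theta))
d = 18 cm = 0.18 m
Torque = 171 * 0.18 * sin(74)
Torque = 29.59 N*m


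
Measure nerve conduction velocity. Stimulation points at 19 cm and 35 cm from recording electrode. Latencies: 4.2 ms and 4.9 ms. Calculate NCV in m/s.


Distance = (35 - 19) / 100 = 0.16 m
dt = (4.9 - 4.2) / 1000 = 7.0000e-04 s
NCV = dist / dt = 228.6 m/s


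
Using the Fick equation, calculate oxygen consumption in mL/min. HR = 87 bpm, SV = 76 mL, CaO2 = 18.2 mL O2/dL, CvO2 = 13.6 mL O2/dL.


CO = HR*SV = 87*76/1000 = 6.612 L/min
a-v O2 diff = 18.2 - 13.6 = 4.6 mL/dL
VO2 = CO * (CaO2-CvO2) * 10 dL/L
VO2 = 6.612 * 4.6 * 10
VO2 = 304.2 mL/min


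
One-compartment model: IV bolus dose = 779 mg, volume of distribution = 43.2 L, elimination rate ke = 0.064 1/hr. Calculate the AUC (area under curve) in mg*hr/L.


C0 = Dose/Vd = 779/43.2 = 18.0324 mg/L
AUC = C0/ke = 18.0324/0.064
AUC = 281.8 mg*hr/L
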